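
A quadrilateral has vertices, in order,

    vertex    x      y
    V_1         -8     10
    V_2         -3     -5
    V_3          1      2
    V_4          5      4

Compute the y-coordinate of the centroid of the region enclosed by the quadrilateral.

293/87

Apply the shoelace (surveyor's) formula. First the cross-terms c_i = x_i·y_{i+1} − x_{i+1}·y_i:
  70, -1, -6, 82  ⇒  2A = 145, A = 72.5.
Then Σ (y_i + y_{i+1})·c_i = 1465, so ȳ = 1465 / (6·72.5) = 293/87.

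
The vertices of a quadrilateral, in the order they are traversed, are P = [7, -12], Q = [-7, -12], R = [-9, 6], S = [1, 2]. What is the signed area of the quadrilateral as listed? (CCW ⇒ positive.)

-184

Apply Gauss's area formula: 2A = Σ (x_i·y_{i+1} − x_{i+1}·y_i), indices taken mod 4.
Σ = (-168) + (-150) + (-24) + (-26) = -368
Signed area = Σ/2 = -184 (negative ⇒ clockwise traversal).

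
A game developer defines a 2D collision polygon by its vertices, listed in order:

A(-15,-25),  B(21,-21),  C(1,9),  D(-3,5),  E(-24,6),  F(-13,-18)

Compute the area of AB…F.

874.5

Apply the surveyor's formula: 2A = Σ (x_i·y_{i+1} − x_{i+1}·y_i), indices taken mod 6.
Σ = (840) + (210) + (32) + (102) + (510) + (55) = 1749
Area = |Σ|/2 = 874.5.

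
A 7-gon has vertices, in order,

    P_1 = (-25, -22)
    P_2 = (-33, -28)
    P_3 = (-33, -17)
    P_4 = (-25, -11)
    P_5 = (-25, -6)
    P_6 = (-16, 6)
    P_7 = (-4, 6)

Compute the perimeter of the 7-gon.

|P_1P_2| = √((-8)² + (-6)²) = √100 = 10
|P_2P_3| = √((0)² + (11)²) = √121 = 11
|P_3P_4| = √((8)² + (6)²) = √100 = 10
|P_4P_5| = √((0)² + (5)²) = √25 = 5
|P_5P_6| = √((9)² + (12)²) = √225 = 15
|P_6P_7| = √((12)² + (0)²) = √144 = 12
|P_7P_1| = √((-21)² + (-28)²) = √1225 = 35
Perimeter = 10 + 11 + 10 + 5 + 15 + 12 + 35 = 98.

98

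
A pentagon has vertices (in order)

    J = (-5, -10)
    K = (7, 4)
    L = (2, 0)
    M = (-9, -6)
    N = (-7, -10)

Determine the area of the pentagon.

49

Apply the shoelace (surveyor's) formula: 2A = Σ (x_i·y_{i+1} − x_{i+1}·y_i), indices taken mod 5.
Σ = (50) + (-8) + (-12) + (48) + (20) = 98
Area = |Σ|/2 = 49.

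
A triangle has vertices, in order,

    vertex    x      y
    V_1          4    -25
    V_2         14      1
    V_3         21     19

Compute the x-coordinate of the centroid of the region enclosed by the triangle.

13

Apply Gauss's area formula. First the cross-terms c_i = x_i·y_{i+1} − x_{i+1}·y_i:
  354, 245, -601  ⇒  2A = -2, A = -1.
Then Σ (x_i + x_{i+1})·c_i = -78, so x̄ = -78 / (6·(-1)) = 13.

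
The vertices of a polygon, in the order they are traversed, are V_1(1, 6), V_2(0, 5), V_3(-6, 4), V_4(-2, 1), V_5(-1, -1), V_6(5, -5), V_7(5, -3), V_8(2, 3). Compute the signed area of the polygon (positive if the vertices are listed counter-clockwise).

45

Σ = (5) + (30) + (2) + (3) + (10) + (10) + (21) + (9) = 90
Signed area = Σ/2 = 45 (positive ⇒ counter-clockwise traversal).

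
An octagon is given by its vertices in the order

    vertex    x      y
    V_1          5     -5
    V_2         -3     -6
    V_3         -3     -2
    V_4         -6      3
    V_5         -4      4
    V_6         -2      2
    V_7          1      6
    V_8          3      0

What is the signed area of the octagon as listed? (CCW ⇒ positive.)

Σ = (-45) + (-12) + (-21) + (-12) + (0) + (-14) + (-18) + (-15) = -137
Signed area = Σ/2 = -68.5 (negative ⇒ clockwise traversal).

-68.5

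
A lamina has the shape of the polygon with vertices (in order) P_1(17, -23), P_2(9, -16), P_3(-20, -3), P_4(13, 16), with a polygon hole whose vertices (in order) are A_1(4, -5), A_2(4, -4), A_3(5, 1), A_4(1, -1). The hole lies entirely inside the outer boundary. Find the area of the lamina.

621.5

Outer boundary:
Apply the shoelace (surveyor's) formula: 2A = Σ (x_i·y_{i+1} − x_{i+1}·y_i), indices taken mod 4.
Cross-terms: -65, -347, -281, -571  ⇒  Σ = -1264
Area = |Σ|/2 = 632.
Hole:
Apply the surveyor's formula: 2A = Σ (x_i·y_{i+1} − x_{i+1}·y_i), indices taken mod 4.
A_1→A_2: (4)(-4) − (4)(-5) = 4
A_2→A_3: (4)(1) − (5)(-4) = 24
A_3→A_4: (5)(-1) − (1)(1) = -6
A_4→A_1: (1)(-5) − (4)(-1) = -1
Σ = 21
Area = |Σ|/2 = 10.5.
Net area = 632 − 10.5 = 621.5.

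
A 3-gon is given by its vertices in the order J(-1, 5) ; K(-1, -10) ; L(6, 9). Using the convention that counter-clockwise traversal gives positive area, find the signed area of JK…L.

Σ = (15) + (51) + (39) = 105
Signed area = Σ/2 = 52.5 (positive ⇒ counter-clockwise traversal).

52.5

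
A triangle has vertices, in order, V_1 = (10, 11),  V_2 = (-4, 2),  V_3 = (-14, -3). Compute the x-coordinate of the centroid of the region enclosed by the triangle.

Apply the shoelace (surveyor's) formula. First the cross-terms c_i = x_i·y_{i+1} − x_{i+1}·y_i:
  64, 40, -124  ⇒  2A = -20, A = -10.
Then Σ (x_i + x_{i+1})·c_i = 160, so x̄ = 160 / (6·(-10)) = -8/3.

-8/3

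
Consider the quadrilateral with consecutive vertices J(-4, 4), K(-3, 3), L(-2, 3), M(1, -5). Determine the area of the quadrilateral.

J→K: (-4)(3) − (-3)(4) = 0
K→L: (-3)(3) − (-2)(3) = -3
L→M: (-2)(-5) − (1)(3) = 7
M→J: (1)(4) − (-4)(-5) = -16
Σ = -12
Area = |Σ|/2 = 6.

6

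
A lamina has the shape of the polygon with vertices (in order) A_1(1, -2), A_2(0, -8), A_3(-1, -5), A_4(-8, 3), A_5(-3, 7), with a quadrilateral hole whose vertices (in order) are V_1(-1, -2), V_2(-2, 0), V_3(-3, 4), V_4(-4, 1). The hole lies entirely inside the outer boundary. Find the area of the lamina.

48.5

Outer boundary:
Apply the surveyor's formula: 2A = Σ (x_i·y_{i+1} − x_{i+1}·y_i), indices taken mod 5.
Cross-terms: -8, -8, -43, -47, -1  ⇒  Σ = -107
Area = |Σ|/2 = 53.5.
Hole:
Apply the shoelace formula: 2A = Σ (x_i·y_{i+1} − x_{i+1}·y_i), indices taken mod 4.
Σ = (-4) + (-8) + (13) + (9) = 10
Area = |Σ|/2 = 5.
Net area = 53.5 − 5 = 48.5.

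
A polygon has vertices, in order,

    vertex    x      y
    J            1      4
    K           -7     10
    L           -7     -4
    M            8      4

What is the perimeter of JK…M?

48

|JK| = √((-8)² + (6)²) = √100 = 10
|KL| = √((0)² + (-14)²) = √196 = 14
|LM| = √((15)² + (8)²) = √289 = 17
|MJ| = √((-7)² + (0)²) = √49 = 7
Perimeter = 10 + 14 + 17 + 7 = 48.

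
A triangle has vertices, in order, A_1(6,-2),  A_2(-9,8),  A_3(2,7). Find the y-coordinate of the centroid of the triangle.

13/3

Apply Gauss's area formula. First the cross-terms c_i = x_i·y_{i+1} − x_{i+1}·y_i:
  30, -79, -46  ⇒  2A = -95, A = -47.5.
Then Σ (y_i + y_{i+1})·c_i = -1235, so ȳ = -1235 / (6·(-47.5)) = 13/3.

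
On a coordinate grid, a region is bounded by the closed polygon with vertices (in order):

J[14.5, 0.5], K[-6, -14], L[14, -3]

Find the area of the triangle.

Apply the shoelace formula: 2A = Σ (x_i·y_{i+1} − x_{i+1}·y_i), indices taken mod 3.
Cross-terms: -200, 214, 50.5  ⇒  Σ = 64.5
Area = |Σ|/2 = 32.25.

32.25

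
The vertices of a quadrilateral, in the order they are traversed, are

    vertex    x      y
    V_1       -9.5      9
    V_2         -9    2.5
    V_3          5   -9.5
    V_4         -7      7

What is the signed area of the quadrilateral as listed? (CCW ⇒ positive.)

Apply the surveyor's formula: 2A = Σ (x_i·y_{i+1} − x_{i+1}·y_i), indices taken mod 4.
Σ = (57.25) + (73) + (-31.5) + (3.5) = 102.25
Signed area = Σ/2 = 51.125 (positive ⇒ counter-clockwise traversal).

51.125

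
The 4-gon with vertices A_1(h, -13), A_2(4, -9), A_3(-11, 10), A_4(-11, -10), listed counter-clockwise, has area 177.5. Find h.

-1

Write out the shoelace sum; only the two edges meeting at A_1 involve h:
2·Area = [((-11)·(-13) − h·(-10)) + (h·(-9) − 4·(-13))] + 161
       = 1·h + 356 = 355
⇒ h = -1.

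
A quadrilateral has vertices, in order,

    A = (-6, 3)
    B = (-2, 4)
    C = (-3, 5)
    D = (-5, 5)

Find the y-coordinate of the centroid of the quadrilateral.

Apply Gauss's area formula. First the cross-terms c_i = x_i·y_{i+1} − x_{i+1}·y_i:
  -18, 2, 10, 15  ⇒  2A = 9, A = 4.5.
Then Σ (y_i + y_{i+1})·c_i = 112, so ȳ = 112 / (6·4.5) = 112/27.

112/27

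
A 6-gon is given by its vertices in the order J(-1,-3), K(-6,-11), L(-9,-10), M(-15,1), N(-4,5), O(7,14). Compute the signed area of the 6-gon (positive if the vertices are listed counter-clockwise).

Σ = (-7) + (-39) + (-159) + (-71) + (-91) + (-7) = -374
Signed area = Σ/2 = -187 (negative ⇒ clockwise traversal).

-187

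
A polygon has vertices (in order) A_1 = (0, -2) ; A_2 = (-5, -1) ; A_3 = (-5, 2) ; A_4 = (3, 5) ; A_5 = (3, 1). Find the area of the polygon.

37

Σ = (-10) + (-15) + (-31) + (-12) + (-6) = -74
Area = |Σ|/2 = 37.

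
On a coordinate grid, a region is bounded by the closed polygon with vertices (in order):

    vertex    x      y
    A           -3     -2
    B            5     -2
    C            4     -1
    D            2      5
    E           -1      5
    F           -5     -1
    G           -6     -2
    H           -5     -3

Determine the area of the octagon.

Apply Gauss's area formula: 2A = Σ (x_i·y_{i+1} − x_{i+1}·y_i), indices taken mod 8.
A→B: (-3)(-2) − (5)(-2) = 16
B→C: (5)(-1) − (4)(-2) = 3
C→D: (4)(5) − (2)(-1) = 22
D→E: (2)(5) − (-1)(5) = 15
E→F: (-1)(-1) − (-5)(5) = 26
F→G: (-5)(-2) − (-6)(-1) = 4
G→H: (-6)(-3) − (-5)(-2) = 8
H→A: (-5)(-2) − (-3)(-3) = 1
Σ = 95
Area = |Σ|/2 = 47.5.

47.5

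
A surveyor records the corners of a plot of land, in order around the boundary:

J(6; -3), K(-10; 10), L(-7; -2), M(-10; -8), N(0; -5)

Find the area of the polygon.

118

Apply the surveyor's formula: 2A = Σ (x_i·y_{i+1} − x_{i+1}·y_i), indices taken mod 5.
Cross-terms: 30, 90, 36, 50, 30  ⇒  Σ = 236
Area = |Σ|/2 = 118.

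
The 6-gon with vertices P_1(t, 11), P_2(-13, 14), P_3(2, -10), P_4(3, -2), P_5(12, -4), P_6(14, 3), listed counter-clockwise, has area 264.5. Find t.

Write out the shoelace sum; only the two edges meeting at P_1 involve t:
2·Area = [(14·11 − t·3) + (t·14 − (-13)·11)] + 232
       = 11·t + 529 = 529
⇒ t = 0.

0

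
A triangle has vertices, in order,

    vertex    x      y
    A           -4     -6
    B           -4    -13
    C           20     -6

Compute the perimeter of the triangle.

|AB| = √((0)² + (-7)²) = √49 = 7
|BC| = √((24)² + (7)²) = √625 = 25
|CA| = √((-24)² + (0)²) = √576 = 24
Perimeter = 7 + 25 + 24 = 56.

56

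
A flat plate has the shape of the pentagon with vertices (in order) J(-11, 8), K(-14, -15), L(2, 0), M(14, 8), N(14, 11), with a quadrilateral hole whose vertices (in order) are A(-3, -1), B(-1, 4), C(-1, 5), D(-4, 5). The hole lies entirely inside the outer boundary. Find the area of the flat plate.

289

Outer boundary:
J→K: (-11)(-15) − (-14)(8) = 277
K→L: (-14)(0) − (2)(-15) = 30
L→M: (2)(8) − (14)(0) = 16
M→N: (14)(11) − (14)(8) = 42
N→J: (14)(8) − (-11)(11) = 233
Σ = 598
Area = |Σ|/2 = 299.
Hole:
Σ = (-13) + (-1) + (15) + (19) = 20
Area = |Σ|/2 = 10.
Net area = 299 − 10 = 289.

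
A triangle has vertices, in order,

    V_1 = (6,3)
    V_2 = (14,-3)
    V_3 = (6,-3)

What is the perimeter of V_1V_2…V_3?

|V_1V_2| = √((8)² + (-6)²) = √100 = 10
|V_2V_3| = √((-8)² + (0)²) = √64 = 8
|V_3V_1| = √((0)² + (6)²) = √36 = 6
Perimeter = 10 + 8 + 6 = 24.

24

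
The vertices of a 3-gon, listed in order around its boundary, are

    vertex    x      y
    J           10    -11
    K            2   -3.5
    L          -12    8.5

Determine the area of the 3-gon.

4.5

Apply the shoelace formula: 2A = Σ (x_i·y_{i+1} − x_{i+1}·y_i), indices taken mod 3.
Cross-terms: -13, -25, 47  ⇒  Σ = 9
Area = |Σ|/2 = 4.5.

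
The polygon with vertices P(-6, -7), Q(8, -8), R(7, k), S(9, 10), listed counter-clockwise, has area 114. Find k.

Write out the shoelace sum; only the two edges meeting at R involve k:
2·Area = [(8·k − 7·(-8)) + (7·10 − 9·k)] + 101
       = -1·k + 227 = 228
⇒ k = -1.

-1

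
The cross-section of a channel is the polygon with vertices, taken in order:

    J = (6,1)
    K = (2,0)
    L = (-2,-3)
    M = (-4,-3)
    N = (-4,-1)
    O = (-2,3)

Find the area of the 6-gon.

28

Σ = (-2) + (-6) + (-6) + (-8) + (-14) + (-20) = -56
Area = |Σ|/2 = 28.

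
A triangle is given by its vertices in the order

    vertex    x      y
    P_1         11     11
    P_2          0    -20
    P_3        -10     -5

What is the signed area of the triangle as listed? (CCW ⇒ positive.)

-237.5

Apply the shoelace formula: 2A = Σ (x_i·y_{i+1} − x_{i+1}·y_i), indices taken mod 3.
Cross-terms: -220, -200, -55  ⇒  Σ = -475
Signed area = Σ/2 = -237.5 (negative ⇒ clockwise traversal).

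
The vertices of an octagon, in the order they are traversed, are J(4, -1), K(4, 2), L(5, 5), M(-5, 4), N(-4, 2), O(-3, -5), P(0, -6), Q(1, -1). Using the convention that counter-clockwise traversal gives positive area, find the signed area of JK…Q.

63

Apply the surveyor's formula: 2A = Σ (x_i·y_{i+1} − x_{i+1}·y_i), indices taken mod 8.
Σ = (12) + (10) + (45) + (6) + (26) + (18) + (6) + (3) = 126
Signed area = Σ/2 = 63 (positive ⇒ counter-clockwise traversal).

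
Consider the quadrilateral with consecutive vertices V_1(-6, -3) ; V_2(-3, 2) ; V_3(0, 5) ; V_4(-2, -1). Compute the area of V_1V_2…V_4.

Σ = (-21) + (-15) + (10) + (0) = -26
Area = |Σ|/2 = 13.

13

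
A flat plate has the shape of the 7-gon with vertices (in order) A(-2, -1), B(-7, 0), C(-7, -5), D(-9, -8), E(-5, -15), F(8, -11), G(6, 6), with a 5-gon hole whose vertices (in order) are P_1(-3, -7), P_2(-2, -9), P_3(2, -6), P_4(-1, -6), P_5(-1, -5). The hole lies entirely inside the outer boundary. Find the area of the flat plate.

206.5

Outer boundary:
Cross-terms: -7, 35, 11, 95, 175, 114, 6  ⇒  Σ = 429
Area = |Σ|/2 = 214.5.
Hole:
Apply the surveyor's formula: 2A = Σ (x_i·y_{i+1} − x_{i+1}·y_i), indices taken mod 5.
P_1→P_2: (-3)(-9) − (-2)(-7) = 13
P_2→P_3: (-2)(-6) − (2)(-9) = 30
P_3→P_4: (2)(-6) − (-1)(-6) = -18
P_4→P_5: (-1)(-5) − (-1)(-6) = -1
P_5→P_1: (-1)(-7) − (-3)(-5) = -8
Σ = 16
Area = |Σ|/2 = 8.
Net area = 214.5 − 8 = 206.5.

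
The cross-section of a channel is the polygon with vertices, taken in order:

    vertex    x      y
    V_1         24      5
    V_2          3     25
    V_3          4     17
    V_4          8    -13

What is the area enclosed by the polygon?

Σ = (585) + (-49) + (-188) + (352) = 700
Area = |Σ|/2 = 350.

350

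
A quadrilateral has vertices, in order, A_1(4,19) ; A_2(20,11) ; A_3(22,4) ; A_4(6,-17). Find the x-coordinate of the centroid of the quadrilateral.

192/17

Apply the shoelace formula. First the cross-terms c_i = x_i·y_{i+1} − x_{i+1}·y_i:
  -336, -162, -398, 182  ⇒  2A = -714, A = -357.
Then Σ (x_i + x_{i+1})·c_i = -24192, so x̄ = -24192 / (6·(-357)) = 192/17.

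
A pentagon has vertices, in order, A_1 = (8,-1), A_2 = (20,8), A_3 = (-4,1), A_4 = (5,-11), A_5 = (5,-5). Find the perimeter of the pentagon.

66

|A_1A_2| = √((12)² + (9)²) = √225 = 15
|A_2A_3| = √((-24)² + (-7)²) = √625 = 25
|A_3A_4| = √((9)² + (-12)²) = √225 = 15
|A_4A_5| = √((0)² + (6)²) = √36 = 6
|A_5A_1| = √((3)² + (4)²) = √25 = 5
Perimeter = 15 + 25 + 15 + 6 + 5 = 66.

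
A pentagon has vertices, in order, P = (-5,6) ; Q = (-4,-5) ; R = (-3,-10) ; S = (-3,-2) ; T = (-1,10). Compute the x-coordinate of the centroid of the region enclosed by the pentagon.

-304/93

Apply Gauss's area formula. First the cross-terms c_i = x_i·y_{i+1} − x_{i+1}·y_i:
  49, 25, -24, -32, 44  ⇒  2A = 62, A = 31.
Then Σ (x_i + x_{i+1})·c_i = -608, so x̄ = -608 / (6·31) = -304/93.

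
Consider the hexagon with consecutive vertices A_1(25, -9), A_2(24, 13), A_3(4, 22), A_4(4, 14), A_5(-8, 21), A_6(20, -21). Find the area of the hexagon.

637

Apply the shoelace (surveyor's) formula: 2A = Σ (x_i·y_{i+1} − x_{i+1}·y_i), indices taken mod 6.
Cross-terms: 541, 476, -32, 196, -252, 345  ⇒  Σ = 1274
Area = |Σ|/2 = 637.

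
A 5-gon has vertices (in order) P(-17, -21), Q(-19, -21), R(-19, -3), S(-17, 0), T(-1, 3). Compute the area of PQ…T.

207

Apply the shoelace formula: 2A = Σ (x_i·y_{i+1} − x_{i+1}·y_i), indices taken mod 5.
P→Q: (-17)(-21) − (-19)(-21) = -42
Q→R: (-19)(-3) − (-19)(-21) = -342
R→S: (-19)(0) − (-17)(-3) = -51
S→T: (-17)(3) − (-1)(0) = -51
T→P: (-1)(-21) − (-17)(3) = 72
Σ = -414
Area = |Σ|/2 = 207.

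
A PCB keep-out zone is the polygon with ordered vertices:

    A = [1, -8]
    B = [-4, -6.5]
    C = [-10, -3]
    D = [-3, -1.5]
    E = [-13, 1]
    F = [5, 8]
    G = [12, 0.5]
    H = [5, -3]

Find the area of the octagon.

193

Σ = (-38.5) + (-53) + (6) + (-22.5) + (-109) + (-93.5) + (-38.5) + (-37) = -386
Area = |Σ|/2 = 193.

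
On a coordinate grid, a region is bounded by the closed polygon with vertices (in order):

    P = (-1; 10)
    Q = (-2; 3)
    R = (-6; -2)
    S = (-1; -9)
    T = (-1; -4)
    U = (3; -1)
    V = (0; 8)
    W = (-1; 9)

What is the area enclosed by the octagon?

65

Apply the shoelace formula: 2A = Σ (x_i·y_{i+1} − x_{i+1}·y_i), indices taken mod 8.
Σ = (17) + (22) + (52) + (-5) + (13) + (24) + (8) + (-1) = 130
Area = |Σ|/2 = 65.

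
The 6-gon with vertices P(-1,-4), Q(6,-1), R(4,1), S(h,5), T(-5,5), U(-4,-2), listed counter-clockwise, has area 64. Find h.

1

The doubled signed area Σ (x_i y_{i+1} − x_{i+1} y_i) is linear in h.
With h=0 it equals 124; the coefficient of h is 4 (from the two edges through S).
So 4·h + 124 = 2·64 = 128 ⇒ h = 1.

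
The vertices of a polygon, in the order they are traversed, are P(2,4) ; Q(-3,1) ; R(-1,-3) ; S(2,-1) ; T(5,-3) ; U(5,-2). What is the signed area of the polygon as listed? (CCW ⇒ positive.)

P→Q: (2)(1) − (-3)(4) = 14
Q→R: (-3)(-3) − (-1)(1) = 10
R→S: (-1)(-1) − (2)(-3) = 7
S→T: (2)(-3) − (5)(-1) = -1
T→U: (5)(-2) − (5)(-3) = 5
U→P: (5)(4) − (2)(-2) = 24
Σ = 59
Signed area = Σ/2 = 29.5 (positive ⇒ counter-clockwise traversal).

29.5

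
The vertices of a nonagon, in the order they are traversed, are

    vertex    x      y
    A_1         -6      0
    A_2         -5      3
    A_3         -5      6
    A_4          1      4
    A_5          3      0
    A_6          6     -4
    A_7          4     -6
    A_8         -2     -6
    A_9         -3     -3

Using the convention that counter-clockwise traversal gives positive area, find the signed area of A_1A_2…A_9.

Apply Gauss's area formula: 2A = Σ (x_i·y_{i+1} − x_{i+1}·y_i), indices taken mod 9.
Σ = (-18) + (-15) + (-26) + (-12) + (-12) + (-20) + (-36) + (-12) + (-18) = -169
Signed area = Σ/2 = -84.5 (negative ⇒ clockwise traversal).

-84.5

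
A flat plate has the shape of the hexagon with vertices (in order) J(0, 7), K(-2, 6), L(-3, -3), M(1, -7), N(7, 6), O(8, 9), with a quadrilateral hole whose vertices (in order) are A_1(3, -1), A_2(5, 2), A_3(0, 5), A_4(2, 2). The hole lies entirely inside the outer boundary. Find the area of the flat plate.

Outer boundary:
Apply the shoelace (surveyor's) formula: 2A = Σ (x_i·y_{i+1} − x_{i+1}·y_i), indices taken mod 6.
Σ = (14) + (24) + (24) + (55) + (15) + (56) = 188
Area = |Σ|/2 = 94.
Hole:
Cross-terms: 11, 25, -10, -8  ⇒  Σ = 18
Area = |Σ|/2 = 9.
Net area = 94 − 9 = 85.

85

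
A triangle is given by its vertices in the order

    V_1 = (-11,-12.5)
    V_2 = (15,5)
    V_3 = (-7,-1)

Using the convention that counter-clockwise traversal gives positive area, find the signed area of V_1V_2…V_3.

114.5

Apply the shoelace formula: 2A = Σ (x_i·y_{i+1} − x_{i+1}·y_i), indices taken mod 3.
V_1→V_2: (-11)(5) − (15)(-12.5) = 132.5
V_2→V_3: (15)(-1) − (-7)(5) = 20
V_3→V_1: (-7)(-12.5) − (-11)(-1) = 76.5
Σ = 229
Signed area = Σ/2 = 114.5 (positive ⇒ counter-clockwise traversal).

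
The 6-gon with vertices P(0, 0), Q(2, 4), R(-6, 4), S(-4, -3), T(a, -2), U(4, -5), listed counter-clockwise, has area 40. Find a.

The doubled signed area Σ (x_i y_{i+1} − x_{i+1} y_i) is linear in a.
With a=0 it equals 82; the coefficient of a is -2 (from the two edges through T).
So -2·a + 82 = 2·40 = 80 ⇒ a = 1.

1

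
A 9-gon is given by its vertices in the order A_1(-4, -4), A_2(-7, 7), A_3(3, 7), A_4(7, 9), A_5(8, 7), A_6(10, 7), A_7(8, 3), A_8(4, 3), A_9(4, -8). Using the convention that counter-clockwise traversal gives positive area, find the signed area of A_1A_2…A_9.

Apply the shoelace (surveyor's) formula: 2A = Σ (x_i·y_{i+1} − x_{i+1}·y_i), indices taken mod 9.
Cross-terms: -56, -70, -22, -23, -14, -26, 12, -44, -48  ⇒  Σ = -291
Signed area = Σ/2 = -145.5 (negative ⇒ clockwise traversal).

-145.5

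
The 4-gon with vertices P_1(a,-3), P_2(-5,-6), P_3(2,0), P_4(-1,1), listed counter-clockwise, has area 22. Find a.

-6

The doubled signed area Σ (x_i y_{i+1} − x_{i+1} y_i) is linear in a.
With a=0 it equals 2; the coefficient of a is -7 (from the two edges through P_1).
So -7·a + 2 = 2·22 = 44 ⇒ a = -6.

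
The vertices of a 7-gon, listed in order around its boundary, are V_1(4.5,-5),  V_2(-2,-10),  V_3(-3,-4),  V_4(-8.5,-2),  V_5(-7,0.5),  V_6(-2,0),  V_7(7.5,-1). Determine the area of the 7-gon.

Apply the surveyor's formula: 2A = Σ (x_i·y_{i+1} − x_{i+1}·y_i), indices taken mod 7.
V_1→V_2: (4.5)(-10) − (-2)(-5) = -55
V_2→V_3: (-2)(-4) − (-3)(-10) = -22
V_3→V_4: (-3)(-2) − (-8.5)(-4) = -28
V_4→V_5: (-8.5)(0.5) − (-7)(-2) = -18.25
V_5→V_6: (-7)(0) − (-2)(0.5) = 1
V_6→V_7: (-2)(-1) − (7.5)(0) = 2
V_7→V_1: (7.5)(-5) − (4.5)(-1) = -33
Σ = -153.25
Area = |Σ|/2 = 76.625.

76.625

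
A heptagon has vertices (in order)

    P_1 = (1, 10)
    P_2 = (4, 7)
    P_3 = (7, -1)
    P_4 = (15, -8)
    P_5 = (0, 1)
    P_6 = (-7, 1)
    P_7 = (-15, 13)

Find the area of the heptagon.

Apply the shoelace formula: 2A = Σ (x_i·y_{i+1} − x_{i+1}·y_i), indices taken mod 7.
P_1→P_2: (1)(7) − (4)(10) = -33
P_2→P_3: (4)(-1) − (7)(7) = -53
P_3→P_4: (7)(-8) − (15)(-1) = -41
P_4→P_5: (15)(1) − (0)(-8) = 15
P_5→P_6: (0)(1) − (-7)(1) = 7
P_6→P_7: (-7)(13) − (-15)(1) = -76
P_7→P_1: (-15)(10) − (1)(13) = -163
Σ = -344
Area = |Σ|/2 = 172.

172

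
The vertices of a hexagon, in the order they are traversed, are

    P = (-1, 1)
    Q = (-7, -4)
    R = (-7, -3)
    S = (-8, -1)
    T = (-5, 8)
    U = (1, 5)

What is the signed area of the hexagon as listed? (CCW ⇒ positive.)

-54.5

Apply the surveyor's formula: 2A = Σ (x_i·y_{i+1} − x_{i+1}·y_i), indices taken mod 6.
Σ = (11) + (-7) + (-17) + (-69) + (-33) + (6) = -109
Signed area = Σ/2 = -54.5 (negative ⇒ clockwise traversal).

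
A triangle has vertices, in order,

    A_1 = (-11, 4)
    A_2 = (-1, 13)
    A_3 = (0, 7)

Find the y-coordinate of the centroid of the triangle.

8

Apply the shoelace (surveyor's) formula. First the cross-terms c_i = x_i·y_{i+1} − x_{i+1}·y_i:
  -139, -7, 77  ⇒  2A = -69, A = -34.5.
Then Σ (y_i + y_{i+1})·c_i = -1656, so ȳ = -1656 / (6·(-34.5)) = 8.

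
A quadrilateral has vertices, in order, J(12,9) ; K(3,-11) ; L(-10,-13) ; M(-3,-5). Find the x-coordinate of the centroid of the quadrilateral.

1.5

Apply the shoelace formula. First the cross-terms c_i = x_i·y_{i+1} − x_{i+1}·y_i:
  -159, -149, 11, 33  ⇒  2A = -264, A = -132.
Then Σ (x_i + x_{i+1})·c_i = -1188, so x̄ = -1188 / (6·(-132)) = 1.5.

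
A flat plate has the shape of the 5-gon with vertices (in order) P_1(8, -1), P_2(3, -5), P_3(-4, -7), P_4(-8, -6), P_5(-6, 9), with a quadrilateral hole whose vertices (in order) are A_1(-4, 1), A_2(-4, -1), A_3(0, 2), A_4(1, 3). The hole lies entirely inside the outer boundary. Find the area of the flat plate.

Outer boundary:
P_1→P_2: (8)(-5) − (3)(-1) = -37
P_2→P_3: (3)(-7) − (-4)(-5) = -41
P_3→P_4: (-4)(-6) − (-8)(-7) = -32
P_4→P_5: (-8)(9) − (-6)(-6) = -108
P_5→P_1: (-6)(-1) − (8)(9) = -66
Σ = -284
Area = |Σ|/2 = 142.
Hole:
Apply the shoelace (surveyor's) formula: 2A = Σ (x_i·y_{i+1} − x_{i+1}·y_i), indices taken mod 4.
Σ = (8) + (-8) + (-2) + (13) = 11
Area = |Σ|/2 = 5.5.
Net area = 142 − 5.5 = 136.5.

136.5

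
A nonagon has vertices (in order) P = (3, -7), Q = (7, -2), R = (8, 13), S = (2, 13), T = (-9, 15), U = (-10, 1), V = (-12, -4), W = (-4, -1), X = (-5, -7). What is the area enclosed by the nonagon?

Apply the shoelace formula: 2A = Σ (x_i·y_{i+1} − x_{i+1}·y_i), indices taken mod 9.
Σ = (43) + (107) + (78) + (147) + (141) + (52) + (-4) + (23) + (56) = 643
Area = |Σ|/2 = 321.5.

321.5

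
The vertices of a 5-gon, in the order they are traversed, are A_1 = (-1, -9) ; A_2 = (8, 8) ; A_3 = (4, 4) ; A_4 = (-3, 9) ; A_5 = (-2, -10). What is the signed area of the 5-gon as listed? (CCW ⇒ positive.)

Apply the shoelace formula: 2A = Σ (x_i·y_{i+1} − x_{i+1}·y_i), indices taken mod 5.
A_1→A_2: (-1)(8) − (8)(-9) = 64
A_2→A_3: (8)(4) − (4)(8) = 0
A_3→A_4: (4)(9) − (-3)(4) = 48
A_4→A_5: (-3)(-10) − (-2)(9) = 48
A_5→A_1: (-2)(-9) − (-1)(-10) = 8
Σ = 168
Signed area = Σ/2 = 84 (positive ⇒ counter-clockwise traversal).

84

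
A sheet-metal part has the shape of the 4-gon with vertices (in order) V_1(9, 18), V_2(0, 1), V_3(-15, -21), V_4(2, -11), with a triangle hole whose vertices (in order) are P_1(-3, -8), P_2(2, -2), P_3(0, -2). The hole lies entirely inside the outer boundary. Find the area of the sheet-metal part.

177

Outer boundary:
Cross-terms: 9, 15, 207, 135  ⇒  Σ = 366
Area = |Σ|/2 = 183.
Hole:
Apply the surveyor's formula: 2A = Σ (x_i·y_{i+1} − x_{i+1}·y_i), indices taken mod 3.
Σ = (22) + (-4) + (-6) = 12
Area = |Σ|/2 = 6.
Net area = 183 − 6 = 177.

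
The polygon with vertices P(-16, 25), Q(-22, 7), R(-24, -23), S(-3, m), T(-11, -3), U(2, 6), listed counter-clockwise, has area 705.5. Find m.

-21

Write out the shoelace sum; only the two edges meeting at S involve m:
2·Area = [((-24)·m − (-3)·(-23)) + ((-3)·(-3) − (-11)·m)] + 1198
       = -13·m + 1138 = 1411
⇒ m = -21.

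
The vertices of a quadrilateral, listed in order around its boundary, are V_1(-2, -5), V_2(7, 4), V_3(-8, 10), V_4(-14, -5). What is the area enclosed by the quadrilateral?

Apply the shoelace (surveyor's) formula: 2A = Σ (x_i·y_{i+1} − x_{i+1}·y_i), indices taken mod 4.
Σ = (27) + (102) + (180) + (60) = 369
Area = |Σ|/2 = 184.5.

184.5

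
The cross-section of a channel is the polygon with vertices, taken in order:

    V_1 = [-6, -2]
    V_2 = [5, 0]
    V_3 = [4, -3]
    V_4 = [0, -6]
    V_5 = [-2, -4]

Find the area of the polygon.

Apply the surveyor's formula: 2A = Σ (x_i·y_{i+1} − x_{i+1}·y_i), indices taken mod 5.
Cross-terms: 10, -15, -24, -12, -20  ⇒  Σ = -61
Area = |Σ|/2 = 30.5.

30.5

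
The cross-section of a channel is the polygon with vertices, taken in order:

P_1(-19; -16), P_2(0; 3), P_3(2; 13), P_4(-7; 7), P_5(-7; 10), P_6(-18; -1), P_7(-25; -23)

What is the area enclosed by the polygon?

Apply the surveyor's formula: 2A = Σ (x_i·y_{i+1} − x_{i+1}·y_i), indices taken mod 7.
P_1→P_2: (-19)(3) − (0)(-16) = -57
P_2→P_3: (0)(13) − (2)(3) = -6
P_3→P_4: (2)(7) − (-7)(13) = 105
P_4→P_5: (-7)(10) − (-7)(7) = -21
P_5→P_6: (-7)(-1) − (-18)(10) = 187
P_6→P_7: (-18)(-23) − (-25)(-1) = 389
P_7→P_1: (-25)(-16) − (-19)(-23) = -37
Σ = 560
Area = |Σ|/2 = 280.

280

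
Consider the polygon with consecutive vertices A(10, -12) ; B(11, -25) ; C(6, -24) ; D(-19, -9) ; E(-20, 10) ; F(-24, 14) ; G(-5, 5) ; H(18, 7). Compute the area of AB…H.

Apply the shoelace formula: 2A = Σ (x_i·y_{i+1} − x_{i+1}·y_i), indices taken mod 8.
Cross-terms: -118, -114, -510, -370, -40, -50, -125, -286  ⇒  Σ = -1613
Area = |Σ|/2 = 806.5.

806.5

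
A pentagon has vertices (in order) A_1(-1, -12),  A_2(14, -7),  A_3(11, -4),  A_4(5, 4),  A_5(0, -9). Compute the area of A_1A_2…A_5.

103

Apply the shoelace formula: 2A = Σ (x_i·y_{i+1} − x_{i+1}·y_i), indices taken mod 5.
Σ = (175) + (21) + (64) + (-45) + (-9) = 206
Area = |Σ|/2 = 103.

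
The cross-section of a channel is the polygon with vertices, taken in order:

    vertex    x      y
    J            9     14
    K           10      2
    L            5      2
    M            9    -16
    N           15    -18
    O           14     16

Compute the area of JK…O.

206

Apply the shoelace (surveyor's) formula: 2A = Σ (x_i·y_{i+1} − x_{i+1}·y_i), indices taken mod 6.
Cross-terms: -122, 10, -98, 78, 492, 52  ⇒  Σ = 412
Area = |Σ|/2 = 206.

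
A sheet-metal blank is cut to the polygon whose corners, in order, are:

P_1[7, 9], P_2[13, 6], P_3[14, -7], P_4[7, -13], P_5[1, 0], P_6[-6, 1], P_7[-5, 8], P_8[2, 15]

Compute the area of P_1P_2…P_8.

Cross-terms: -75, -175, -133, 13, 1, -43, -91, -87  ⇒  Σ = -590
Area = |Σ|/2 = 295.

295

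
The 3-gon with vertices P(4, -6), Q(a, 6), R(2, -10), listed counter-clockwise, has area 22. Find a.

Write out the shoelace sum; only the two edges meeting at Q involve a:
2·Area = [(4·6 − a·(-6)) + (a·(-10) − 2·6)] + 28
       = -4·a + 40 = 44
⇒ a = -1.

-1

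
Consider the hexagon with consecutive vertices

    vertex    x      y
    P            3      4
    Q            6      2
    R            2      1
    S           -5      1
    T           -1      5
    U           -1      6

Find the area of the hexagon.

Cross-terms: -18, 2, 7, -24, -1, -22  ⇒  Σ = -56
Area = |Σ|/2 = 28.

28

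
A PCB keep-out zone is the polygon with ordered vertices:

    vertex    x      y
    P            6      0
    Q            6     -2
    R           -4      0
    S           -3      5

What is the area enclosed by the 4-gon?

35

Apply the shoelace formula: 2A = Σ (x_i·y_{i+1} − x_{i+1}·y_i), indices taken mod 4.
Cross-terms: -12, -8, -20, -30  ⇒  Σ = -70
Area = |Σ|/2 = 35.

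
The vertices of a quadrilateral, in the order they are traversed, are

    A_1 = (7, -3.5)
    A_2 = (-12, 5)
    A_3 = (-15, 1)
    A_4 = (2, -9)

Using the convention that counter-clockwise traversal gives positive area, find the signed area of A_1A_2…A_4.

Σ = (-7) + (63) + (133) + (56) = 245
Signed area = Σ/2 = 122.5 (positive ⇒ counter-clockwise traversal).

122.5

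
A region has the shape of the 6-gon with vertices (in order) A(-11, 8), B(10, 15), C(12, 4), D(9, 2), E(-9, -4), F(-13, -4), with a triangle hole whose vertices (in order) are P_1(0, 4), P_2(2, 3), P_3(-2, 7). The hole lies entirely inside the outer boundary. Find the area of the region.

Outer boundary:
Apply the shoelace (surveyor's) formula: 2A = Σ (x_i·y_{i+1} − x_{i+1}·y_i), indices taken mod 6.
A→B: (-11)(15) − (10)(8) = -245
B→C: (10)(4) − (12)(15) = -140
C→D: (12)(2) − (9)(4) = -12
D→E: (9)(-4) − (-9)(2) = -18
E→F: (-9)(-4) − (-13)(-4) = -16
F→A: (-13)(8) − (-11)(-4) = -148
Σ = -579
Area = |Σ|/2 = 289.5.
Hole:
P_1→P_2: (0)(3) − (2)(4) = -8
P_2→P_3: (2)(7) − (-2)(3) = 20
P_3→P_1: (-2)(4) − (0)(7) = -8
Σ = 4
Area = |Σ|/2 = 2.
Net area = 289.5 − 2 = 287.5.

287.5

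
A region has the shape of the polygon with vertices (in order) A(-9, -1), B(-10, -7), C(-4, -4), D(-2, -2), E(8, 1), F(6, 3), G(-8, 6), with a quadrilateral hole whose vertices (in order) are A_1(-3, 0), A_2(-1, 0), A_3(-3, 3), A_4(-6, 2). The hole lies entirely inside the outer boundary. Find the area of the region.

Outer boundary:
Σ = (53) + (12) + (0) + (14) + (18) + (60) + (62) = 219
Area = |Σ|/2 = 109.5.
Hole:
A_1→A_2: (-3)(0) − (-1)(0) = 0
A_2→A_3: (-1)(3) − (-3)(0) = -3
A_3→A_4: (-3)(2) − (-6)(3) = 12
A_4→A_1: (-6)(0) − (-3)(2) = 6
Σ = 15
Area = |Σ|/2 = 7.5.
Net area = 109.5 − 7.5 = 102.

102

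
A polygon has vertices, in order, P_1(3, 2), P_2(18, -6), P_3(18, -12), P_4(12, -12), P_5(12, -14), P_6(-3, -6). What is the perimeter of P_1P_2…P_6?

58

|P_1P_2| = √((15)² + (-8)²) = √289 = 17
|P_2P_3| = √((0)² + (-6)²) = √36 = 6
|P_3P_4| = √((-6)² + (0)²) = √36 = 6
|P_4P_5| = √((0)² + (-2)²) = √4 = 2
|P_5P_6| = √((-15)² + (8)²) = √289 = 17
|P_6P_1| = √((6)² + (8)²) = √100 = 10
Perimeter = 17 + 6 + 6 + 2 + 17 + 10 = 58.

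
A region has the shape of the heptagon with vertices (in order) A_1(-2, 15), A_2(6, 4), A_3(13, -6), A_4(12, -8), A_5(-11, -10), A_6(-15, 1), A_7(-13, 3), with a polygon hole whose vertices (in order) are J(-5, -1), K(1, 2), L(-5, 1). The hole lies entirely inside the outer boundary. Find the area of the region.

398

Outer boundary:
Apply Gauss's area formula: 2A = Σ (x_i·y_{i+1} − x_{i+1}·y_i), indices taken mod 7.
Cross-terms: -98, -88, -32, -208, -161, -32, -189  ⇒  Σ = -808
Area = |Σ|/2 = 404.
Hole:
Apply Gauss's area formula: 2A = Σ (x_i·y_{i+1} − x_{i+1}·y_i), indices taken mod 3.
J→K: (-5)(2) − (1)(-1) = -9
K→L: (1)(1) − (-5)(2) = 11
L→J: (-5)(-1) − (-5)(1) = 10
Σ = 12
Area = |Σ|/2 = 6.
Net area = 404 − 6 = 398.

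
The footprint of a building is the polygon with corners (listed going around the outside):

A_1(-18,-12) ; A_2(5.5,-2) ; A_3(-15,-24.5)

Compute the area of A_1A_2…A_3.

Apply the shoelace (surveyor's) formula: 2A = Σ (x_i·y_{i+1} − x_{i+1}·y_i), indices taken mod 3.
Σ = (102) + (-164.75) + (-261) = -323.75
Area = |Σ|/2 = 161.875.

161.875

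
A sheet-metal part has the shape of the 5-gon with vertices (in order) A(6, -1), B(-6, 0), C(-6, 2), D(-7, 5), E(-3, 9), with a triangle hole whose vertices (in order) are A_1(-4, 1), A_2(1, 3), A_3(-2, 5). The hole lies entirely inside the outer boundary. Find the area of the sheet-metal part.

58.5

Outer boundary:
Apply the shoelace formula: 2A = Σ (x_i·y_{i+1} − x_{i+1}·y_i), indices taken mod 5.
A→B: (6)(0) − (-6)(-1) = -6
B→C: (-6)(2) − (-6)(0) = -12
C→D: (-6)(5) − (-7)(2) = -16
D→E: (-7)(9) − (-3)(5) = -48
E→A: (-3)(-1) − (6)(9) = -51
Σ = -133
Area = |Σ|/2 = 66.5.
Hole:
Apply the shoelace formula: 2A = Σ (x_i·y_{i+1} − x_{i+1}·y_i), indices taken mod 3.
A_1→A_2: (-4)(3) − (1)(1) = -13
A_2→A_3: (1)(5) − (-2)(3) = 11
A_3→A_1: (-2)(1) − (-4)(5) = 18
Σ = 16
Area = |Σ|/2 = 8.
Net area = 66.5 − 8 = 58.5.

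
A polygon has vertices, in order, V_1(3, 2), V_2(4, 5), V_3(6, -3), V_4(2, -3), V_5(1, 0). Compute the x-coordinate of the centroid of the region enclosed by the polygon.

25/7

Apply the shoelace (surveyor's) formula. First the cross-terms c_i = x_i·y_{i+1} − x_{i+1}·y_i:
  7, -42, -12, 3, 2  ⇒  2A = -42, A = -21.
Then Σ (x_i + x_{i+1})·c_i = -450, so x̄ = -450 / (6·(-21)) = 25/7.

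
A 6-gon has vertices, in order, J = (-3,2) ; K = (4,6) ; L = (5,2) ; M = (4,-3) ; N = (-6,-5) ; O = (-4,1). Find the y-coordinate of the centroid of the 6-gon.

Apply Gauss's area formula. First the cross-terms c_i = x_i·y_{i+1} − x_{i+1}·y_i:
  -26, -22, -23, -38, -26, -5  ⇒  2A = -140, A = -70.
Then Σ (y_i + y_{i+1})·c_i = 32, so ȳ = 32 / (6·(-70)) = -8/105.

-8/105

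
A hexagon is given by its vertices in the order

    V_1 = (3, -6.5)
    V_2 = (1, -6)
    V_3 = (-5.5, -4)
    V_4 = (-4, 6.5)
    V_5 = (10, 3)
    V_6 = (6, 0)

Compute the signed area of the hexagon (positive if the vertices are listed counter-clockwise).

-117.125

Apply the shoelace formula: 2A = Σ (x_i·y_{i+1} − x_{i+1}·y_i), indices taken mod 6.
Cross-terms: -11.5, -37, -51.75, -77, -18, -39  ⇒  Σ = -234.25
Signed area = Σ/2 = -117.125 (negative ⇒ clockwise traversal).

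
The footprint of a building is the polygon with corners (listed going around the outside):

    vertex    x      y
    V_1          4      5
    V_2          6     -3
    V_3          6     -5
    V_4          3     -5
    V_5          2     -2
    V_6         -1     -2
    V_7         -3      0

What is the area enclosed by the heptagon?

46

Apply the shoelace (surveyor's) formula: 2A = Σ (x_i·y_{i+1} − x_{i+1}·y_i), indices taken mod 7.
V_1→V_2: (4)(-3) − (6)(5) = -42
V_2→V_3: (6)(-5) − (6)(-3) = -12
V_3→V_4: (6)(-5) − (3)(-5) = -15
V_4→V_5: (3)(-2) − (2)(-5) = 4
V_5→V_6: (2)(-2) − (-1)(-2) = -6
V_6→V_7: (-1)(0) − (-3)(-2) = -6
V_7→V_1: (-3)(5) − (4)(0) = -15
Σ = -92
Area = |Σ|/2 = 46.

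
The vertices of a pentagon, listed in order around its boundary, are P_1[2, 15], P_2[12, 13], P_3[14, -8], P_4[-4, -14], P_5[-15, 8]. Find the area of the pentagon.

571.5

Σ = (-154) + (-278) + (-228) + (-242) + (-241) = -1143
Area = |Σ|/2 = 571.5.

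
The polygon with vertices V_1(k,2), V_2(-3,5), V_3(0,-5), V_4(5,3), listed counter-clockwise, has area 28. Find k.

0

Write out the shoelace sum; only the two edges meeting at V_1 involve k:
2·Area = [(5·2 − k·3) + (k·5 − (-3)·2)] + 40
       = 2·k + 56 = 56
⇒ k = 0.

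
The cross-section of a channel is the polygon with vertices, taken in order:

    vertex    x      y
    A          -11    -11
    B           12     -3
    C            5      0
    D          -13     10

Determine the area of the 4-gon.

241.5

Σ = (165) + (15) + (50) + (253) = 483
Area = |Σ|/2 = 241.5.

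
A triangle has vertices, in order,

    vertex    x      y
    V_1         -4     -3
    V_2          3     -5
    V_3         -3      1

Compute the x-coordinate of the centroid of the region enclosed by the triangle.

-4/3

Apply the shoelace formula. First the cross-terms c_i = x_i·y_{i+1} − x_{i+1}·y_i:
  29, -12, 13  ⇒  2A = 30, A = 15.
Then Σ (x_i + x_{i+1})·c_i = -120, so x̄ = -120 / (6·15) = -4/3.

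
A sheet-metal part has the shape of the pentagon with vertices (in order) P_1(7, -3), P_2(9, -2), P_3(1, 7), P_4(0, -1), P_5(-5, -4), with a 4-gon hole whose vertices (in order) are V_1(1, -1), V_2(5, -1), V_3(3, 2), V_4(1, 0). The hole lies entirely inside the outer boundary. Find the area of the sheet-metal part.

Outer boundary:
Apply the shoelace formula: 2A = Σ (x_i·y_{i+1} − x_{i+1}·y_i), indices taken mod 5.
Σ = (13) + (65) + (-1) + (-5) + (43) = 115
Area = |Σ|/2 = 57.5.
Hole:
Cross-terms: 4, 13, -2, -1  ⇒  Σ = 14
Area = |Σ|/2 = 7.
Net area = 57.5 − 7 = 50.5.

50.5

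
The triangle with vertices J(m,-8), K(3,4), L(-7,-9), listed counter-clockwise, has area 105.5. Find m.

10

Write out the shoelace sum; only the two edges meeting at J involve m:
2·Area = [((-7)·(-8) − m·(-9)) + (m·4 − 3·(-8))] + 1
       = 13·m + 81 = 211
⇒ m = 10.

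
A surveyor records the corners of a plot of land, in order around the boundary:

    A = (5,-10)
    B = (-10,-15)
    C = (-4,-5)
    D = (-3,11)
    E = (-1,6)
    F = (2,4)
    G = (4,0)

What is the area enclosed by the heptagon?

161.5

Σ = (-175) + (-10) + (-59) + (-7) + (-16) + (-16) + (-40) = -323
Area = |Σ|/2 = 161.5.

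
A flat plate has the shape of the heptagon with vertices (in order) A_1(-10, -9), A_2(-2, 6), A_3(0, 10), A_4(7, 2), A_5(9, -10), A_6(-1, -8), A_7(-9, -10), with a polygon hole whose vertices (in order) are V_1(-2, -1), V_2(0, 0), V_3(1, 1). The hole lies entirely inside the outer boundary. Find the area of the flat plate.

209

Outer boundary:
Cross-terms: -78, -20, -70, -88, -82, -62, -19  ⇒  Σ = -419
Area = |Σ|/2 = 209.5.
Hole:
Σ = (0) + (0) + (1) = 1
Area = |Σ|/2 = 0.5.
Net area = 209.5 − 0.5 = 209.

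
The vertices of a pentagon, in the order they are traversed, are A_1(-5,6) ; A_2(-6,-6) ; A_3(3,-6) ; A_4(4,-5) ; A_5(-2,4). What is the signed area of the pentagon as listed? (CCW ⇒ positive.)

71.5

Apply the shoelace formula: 2A = Σ (x_i·y_{i+1} − x_{i+1}·y_i), indices taken mod 5.
Σ = (66) + (54) + (9) + (6) + (8) = 143
Signed area = Σ/2 = 71.5 (positive ⇒ counter-clockwise traversal).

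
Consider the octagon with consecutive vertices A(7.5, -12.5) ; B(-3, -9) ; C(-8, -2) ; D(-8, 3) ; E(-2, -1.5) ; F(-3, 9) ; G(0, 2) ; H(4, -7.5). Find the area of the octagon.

Apply the surveyor's formula: 2A = Σ (x_i·y_{i+1} − x_{i+1}·y_i), indices taken mod 8.
A→B: (7.5)(-9) − (-3)(-12.5) = -105
B→C: (-3)(-2) − (-8)(-9) = -66
C→D: (-8)(3) − (-8)(-2) = -40
D→E: (-8)(-1.5) − (-2)(3) = 18
E→F: (-2)(9) − (-3)(-1.5) = -22.5
F→G: (-3)(2) − (0)(9) = -6
G→H: (0)(-7.5) − (4)(2) = -8
H→A: (4)(-12.5) − (7.5)(-7.5) = 6.25
Σ = -223.25
Area = |Σ|/2 = 111.625.

111.625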